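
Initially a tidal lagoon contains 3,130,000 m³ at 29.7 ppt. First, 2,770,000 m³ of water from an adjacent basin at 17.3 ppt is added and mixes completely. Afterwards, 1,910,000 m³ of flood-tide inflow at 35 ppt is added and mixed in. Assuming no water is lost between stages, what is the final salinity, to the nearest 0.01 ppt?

26.60 ppt

By conservation of dissolved salt,
Initial salt = 3,130,000×29.7 = 92,961,000
After stage 1: salt = 92,961,000 + 2,770,000×17.3 = 140,882,000; volume = 5,900,000 m³; S = 23.878 ppt
After stage 2: salt = 140,882,000 + 1,910,000×35 = 207,732,000; volume = 7,810,000 m³
S = 207,732,000 / 7,810,000 = 26.5982 ppt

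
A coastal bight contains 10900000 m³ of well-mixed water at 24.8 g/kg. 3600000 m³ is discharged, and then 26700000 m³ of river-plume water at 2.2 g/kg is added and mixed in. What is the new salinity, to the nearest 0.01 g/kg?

Remaining after removal: 7,300,000 m³ at 24.8 g/kg (salt = 181,040,000)
After addition: salt = 181,040,000 + 26,700,000×2.2 = 239,780,000; volume = 34,000,000 m³
S = 239,780,000 / 34,000,000 = 7.0524 g/kg

7.05 g/kg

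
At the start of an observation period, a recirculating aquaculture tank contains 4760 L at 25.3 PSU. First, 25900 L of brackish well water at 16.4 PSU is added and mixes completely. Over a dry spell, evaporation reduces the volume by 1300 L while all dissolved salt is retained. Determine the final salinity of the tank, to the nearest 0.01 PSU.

After mixing: salt = 4,760×25.3 + 25,900×16.4 = 545,188; volume = 30,660 L
After evaporation: salt unchanged = 545,188; volume = 30,660 − 1,300 = 29,360 L
S = 545,188 / 29,360 = 18.5691 PSU

18.57 PSU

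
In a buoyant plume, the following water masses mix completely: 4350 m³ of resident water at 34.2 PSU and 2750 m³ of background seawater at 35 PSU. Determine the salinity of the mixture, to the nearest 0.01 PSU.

By conservation of dissolved salt,
salt = 4,350×34.2 + 2,750×35 = 148,770 + 96,250 = 245,020
volume = 4,350 + 2,750 = 7,100 m³
S = 245,020 / 7,100 = 34.5099 PSU

34.51 PSU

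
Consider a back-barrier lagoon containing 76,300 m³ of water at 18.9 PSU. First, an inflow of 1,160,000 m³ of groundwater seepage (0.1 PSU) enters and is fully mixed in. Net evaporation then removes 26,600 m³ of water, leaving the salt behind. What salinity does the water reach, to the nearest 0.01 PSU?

1.29 PSU

After mixing: salt = 76,300×18.9 + 1,160,000×0.1 = 1,558,070; volume = 1,236,300 m³
After evaporation: salt unchanged = 1,558,070; volume = 1,236,300 − 26,600 = 1,209,700 m³
S = 1,558,070 / 1,209,700 = 1.288 PSU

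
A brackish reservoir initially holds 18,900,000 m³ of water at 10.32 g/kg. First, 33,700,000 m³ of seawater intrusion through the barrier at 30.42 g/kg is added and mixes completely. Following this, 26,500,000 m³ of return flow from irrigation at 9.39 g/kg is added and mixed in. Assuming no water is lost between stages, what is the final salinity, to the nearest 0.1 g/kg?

Conserving salt mass:
Initial salt = 18,900,000×10.32 = 195,048,000
After stage 1: salt = 195,048,000 + 33,700,000×30.42 = 1,220,202,000; volume = 52,600,000 m³; S = 23.198 g/kg
After stage 2: salt = 1,220,202,000 + 26,500,000×9.39 = 1,469,037,000; volume = 79,100,000 m³
S = 1,469,037,000 / 79,100,000 = 18.5719 g/kg

18.6 g/kg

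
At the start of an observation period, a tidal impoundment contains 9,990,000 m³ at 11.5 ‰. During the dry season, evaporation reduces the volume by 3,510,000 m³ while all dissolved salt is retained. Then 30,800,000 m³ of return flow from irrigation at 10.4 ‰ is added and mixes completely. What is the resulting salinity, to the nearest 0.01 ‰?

11.67 ‰

After evaporation: salt = 9,990,000×11.5 = 114,885,000; volume = 9,990,000 − 3,510,000 = 6,480,000 m³
After mixing: salt = 114,885,000 + 30,800,000×10.4 = 435,205,000; volume = 6,480,000 + 30,800,000 = 37,280,000 m³
S = 435,205,000 / 37,280,000 = 11.674 ‰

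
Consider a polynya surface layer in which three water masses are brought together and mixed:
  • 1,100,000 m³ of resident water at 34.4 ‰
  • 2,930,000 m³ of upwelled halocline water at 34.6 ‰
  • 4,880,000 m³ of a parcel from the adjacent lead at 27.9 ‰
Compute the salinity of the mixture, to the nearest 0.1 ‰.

30.9 ‰

Conserving salt mass:
salt = 1,100,000×34.4 + 2,930,000×34.6 + 4,880,000×27.9 = 37,840,000 + 101,378,000 + 136,152,000 = 275,370,000
volume = 1,100,000 + 2,930,000 + 4,880,000 = 8,910,000 m³
S = 275,370,000 / 8,910,000 = 30.906 ‰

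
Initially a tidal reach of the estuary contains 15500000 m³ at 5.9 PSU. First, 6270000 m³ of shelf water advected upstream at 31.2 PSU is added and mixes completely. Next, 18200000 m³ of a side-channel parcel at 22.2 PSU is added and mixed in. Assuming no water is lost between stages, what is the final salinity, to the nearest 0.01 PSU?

By conservation of dissolved salt,
Initial salt = 15,500,000×5.9 = 91,450,000
After stage 1: salt = 91,450,000 + 6,270,000×31.2 = 287,074,000; volume = 21,770,000 m³; S = 13.187 PSU
After stage 2: salt = 287,074,000 + 18,200,000×22.2 = 691,114,000; volume = 39,970,000 m³
S = 691,114,000 / 39,970,000 = 17.2908 PSU

17.29 PSU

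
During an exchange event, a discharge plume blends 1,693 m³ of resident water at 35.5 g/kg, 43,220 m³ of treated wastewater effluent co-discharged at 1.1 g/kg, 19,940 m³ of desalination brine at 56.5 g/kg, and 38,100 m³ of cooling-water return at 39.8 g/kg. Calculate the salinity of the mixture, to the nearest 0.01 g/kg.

Conserving salt mass:
salt = 1,693×35.5 + 43,220×1.1 + 19,940×56.5 + 38,100×39.8 = 60,101.5 + 47,542 + 1,126,610 + 1,516,380 = 2,750,633.5
volume = 1,693 + 43,220 + 19,940 + 38,100 = 102,953 m³
S = 2,750,633.5 / 102,953 = 26.7174 g/kg

26.72 g/kg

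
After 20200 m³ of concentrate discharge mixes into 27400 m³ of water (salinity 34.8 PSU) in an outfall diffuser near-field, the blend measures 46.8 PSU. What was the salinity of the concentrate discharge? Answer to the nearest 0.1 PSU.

63.1 PSU

Salt balance: 27,400×34.8 + 20,200×S = 47,600×46.8
953,520 + 20,200·S = 2,227,680
S = (2,227,680 − 953,520) / 20,200 = 63.0772 PSU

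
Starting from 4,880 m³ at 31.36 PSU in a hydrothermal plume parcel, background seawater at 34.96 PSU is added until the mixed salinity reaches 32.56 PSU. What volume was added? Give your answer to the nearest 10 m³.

2440 m³

Salt balance: 4,880×31.36 + V×34.96 = (4,880+V)×32.56
153,036.8 + 34.96V = 158,892.8 + 32.56V
5,856 = 2.4V
V = 2,440 m³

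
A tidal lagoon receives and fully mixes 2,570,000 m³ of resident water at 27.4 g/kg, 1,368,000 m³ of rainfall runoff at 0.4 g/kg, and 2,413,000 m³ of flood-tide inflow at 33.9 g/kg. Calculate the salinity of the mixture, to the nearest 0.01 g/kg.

Weighted by volume,
salt = 2,570,000×27.4 + 1,368,000×0.4 + 2,413,000×33.9 = 70,418,000 + 547,200 + 81,800,700 = 152,765,900
volume = 2,570,000 + 1,368,000 + 2,413,000 = 6,351,000 m³
S = 152,765,900 / 6,351,000 = 24.0538 g/kg

24.05 g/kg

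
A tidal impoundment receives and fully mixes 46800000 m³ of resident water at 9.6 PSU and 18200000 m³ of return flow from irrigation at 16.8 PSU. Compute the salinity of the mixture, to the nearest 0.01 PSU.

11.62 PSU

Salt balance:
salt = 46,800,000×9.6 + 18,200,000×16.8 = 449,280,000 + 305,760,000 = 755,040,000
volume = 46,800,000 + 18,200,000 = 65,000,000 m³
S = 755,040,000 / 65,000,000 = 11.616 PSU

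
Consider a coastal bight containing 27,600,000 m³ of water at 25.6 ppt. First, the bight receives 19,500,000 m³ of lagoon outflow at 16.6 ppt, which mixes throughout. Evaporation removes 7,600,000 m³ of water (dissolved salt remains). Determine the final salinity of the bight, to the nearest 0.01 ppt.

After mixing: salt = 27,600,000×25.6 + 19,500,000×16.6 = 1,030,260,000; volume = 47,100,000 m³
After evaporation: salt unchanged = 1,030,260,000; volume = 47,100,000 − 7,600,000 = 39,500,000 m³
S = 1,030,260,000 / 39,500,000 = 26.0825 ppt

26.08 ppt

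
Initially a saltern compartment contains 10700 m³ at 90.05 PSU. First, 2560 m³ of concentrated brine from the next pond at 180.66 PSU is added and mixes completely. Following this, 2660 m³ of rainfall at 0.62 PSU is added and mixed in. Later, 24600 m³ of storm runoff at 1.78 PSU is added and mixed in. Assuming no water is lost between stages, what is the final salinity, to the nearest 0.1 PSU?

Salt balance:
Initial salt = 10,700×90.05 = 963,535
After stage 1: salt = 963,535 + 2,560×180.66 = 1,426,024.6; volume = 13,260 m³; S = 107.543 PSU
After stage 2: salt = 1,426,024.6 + 2,660×0.62 = 1,427,673.8; volume = 15,920 m³; S = 89.678 PSU
After stage 3: salt = 1,427,673.8 + 24,600×1.78 = 1,471,461.8; volume = 40,520 m³
S = 1,471,461.8 / 40,520 = 36.3145 PSU

36.3 PSU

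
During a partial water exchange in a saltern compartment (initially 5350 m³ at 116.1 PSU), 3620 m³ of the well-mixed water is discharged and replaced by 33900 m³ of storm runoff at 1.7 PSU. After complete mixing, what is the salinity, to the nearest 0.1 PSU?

Remaining after removal: 1,730 m³ at 116.1 PSU (salt = 200,853)
After addition: salt = 200,853 + 33,900×1.7 = 258,483; volume = 35,630 m³
S = 258,483 / 35,630 = 7.2546 PSU

7.3 PSU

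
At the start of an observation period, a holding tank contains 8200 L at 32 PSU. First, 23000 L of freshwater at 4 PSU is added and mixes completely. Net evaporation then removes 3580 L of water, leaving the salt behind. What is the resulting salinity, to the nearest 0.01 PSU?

12.83 PSU

After mixing: salt = 8,200×32 + 23,000×4 = 354,400; volume = 31,200 L
After evaporation: salt unchanged = 354,400; volume = 31,200 − 3,580 = 27,620 L
S = 354,400 / 27,620 = 12.8313 PSU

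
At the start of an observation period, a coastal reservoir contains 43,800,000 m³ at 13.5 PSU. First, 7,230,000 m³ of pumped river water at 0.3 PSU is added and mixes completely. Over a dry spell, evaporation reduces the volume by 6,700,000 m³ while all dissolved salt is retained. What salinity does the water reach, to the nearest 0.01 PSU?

13.39 PSU

After mixing: salt = 43,800,000×13.5 + 7,230,000×0.3 = 593,469,000; volume = 51,030,000 m³
After evaporation: salt unchanged = 593,469,000; volume = 51,030,000 − 6,700,000 = 44,330,000 m³
S = 593,469,000 / 44,330,000 = 13.3875 PSU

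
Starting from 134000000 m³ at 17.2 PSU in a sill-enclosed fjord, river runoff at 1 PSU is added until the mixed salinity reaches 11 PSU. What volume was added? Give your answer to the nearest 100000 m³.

83100000 m³

Salt balance: 134,000,000×17.2 + V×1 = (134,000,000+V)×11
2,304,800,000 + 1V = 1,474,000,000 + 11V
830,800,000 = 10V
V = 83,080,000 m³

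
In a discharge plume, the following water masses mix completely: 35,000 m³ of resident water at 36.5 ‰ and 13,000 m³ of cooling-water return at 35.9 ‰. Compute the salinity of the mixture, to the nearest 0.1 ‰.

36.3 ‰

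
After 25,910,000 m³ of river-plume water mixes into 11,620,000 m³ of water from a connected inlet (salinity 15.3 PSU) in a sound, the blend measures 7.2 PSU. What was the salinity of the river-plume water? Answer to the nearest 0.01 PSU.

3.57 PSU

Salt balance: 11,620,000×15.3 + 25,910,000×S = 37,530,000×7.2
177,786,000 + 25,910,000·S = 270,216,000
S = (270,216,000 − 177,786,000) / 25,910,000 = 3.5673 PSU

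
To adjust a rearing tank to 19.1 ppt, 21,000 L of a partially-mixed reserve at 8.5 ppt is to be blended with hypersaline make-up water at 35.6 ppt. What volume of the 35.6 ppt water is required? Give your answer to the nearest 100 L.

13500 L

Salt balance: 21,000×8.5 + V×35.6 = (21,000+V)×19.1
178,500 + 35.6V = 401,100 + 19.1V
222,600 = 16.5V
V = 13,490.91 L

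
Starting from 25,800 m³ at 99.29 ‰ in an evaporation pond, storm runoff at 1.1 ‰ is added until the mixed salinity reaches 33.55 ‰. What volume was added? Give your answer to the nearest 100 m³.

52300 m³

Salt balance: 25,800×99.29 + V×1.1 = (25,800+V)×33.55
2,561,682 + 1.1V = 865,590 + 33.55V
1,696,092 = 32.45V
V = 52,267.86 m³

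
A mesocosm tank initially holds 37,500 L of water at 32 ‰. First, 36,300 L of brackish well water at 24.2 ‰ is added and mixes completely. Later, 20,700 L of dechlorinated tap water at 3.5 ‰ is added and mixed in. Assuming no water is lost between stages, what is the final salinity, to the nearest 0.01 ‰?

Total salt / total volume:
Initial salt = 37,500×32 = 1,200,000
After stage 1: salt = 1,200,000 + 36,300×24.2 = 2,078,460; volume = 73,800 L; S = 28.163 ‰
After stage 2: salt = 2,078,460 + 20,700×3.5 = 2,150,910; volume = 94,500 L
S = 2,150,910 / 94,500 = 22.761 ‰

22.76 ‰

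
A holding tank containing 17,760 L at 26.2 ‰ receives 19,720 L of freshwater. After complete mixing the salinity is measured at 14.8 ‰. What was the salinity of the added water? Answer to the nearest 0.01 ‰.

4.53 ‰

Salt balance: 17,760×26.2 + 19,720×S = 37,480×14.8
465,312 + 19,720·S = 554,704
S = (554,704 − 465,312) / 19,720 = 4.5331 ‰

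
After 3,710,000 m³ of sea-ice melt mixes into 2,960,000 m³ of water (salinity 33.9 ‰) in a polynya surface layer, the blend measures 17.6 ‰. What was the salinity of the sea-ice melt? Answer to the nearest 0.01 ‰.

Salt balance: 2,960,000×33.9 + 3,710,000×S = 6,670,000×17.6
100,344,000 + 3,710,000·S = 117,392,000
S = (117,392,000 − 100,344,000) / 3,710,000 = 4.5951 ‰

4.60 ‰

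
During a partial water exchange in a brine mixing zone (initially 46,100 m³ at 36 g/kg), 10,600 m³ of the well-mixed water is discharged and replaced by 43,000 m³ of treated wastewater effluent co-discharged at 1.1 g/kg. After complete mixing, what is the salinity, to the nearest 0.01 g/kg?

Remaining after removal: 35,500 m³ at 36 g/kg (salt = 1,278,000)
After addition: salt = 1,278,000 + 43,000×1.1 = 1,325,300; volume = 78,500 m³
S = 1,325,300 / 78,500 = 16.8828 g/kg

16.88 g/kg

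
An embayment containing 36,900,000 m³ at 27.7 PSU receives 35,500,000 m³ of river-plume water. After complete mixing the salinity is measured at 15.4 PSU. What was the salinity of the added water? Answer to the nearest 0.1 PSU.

2.6 PSU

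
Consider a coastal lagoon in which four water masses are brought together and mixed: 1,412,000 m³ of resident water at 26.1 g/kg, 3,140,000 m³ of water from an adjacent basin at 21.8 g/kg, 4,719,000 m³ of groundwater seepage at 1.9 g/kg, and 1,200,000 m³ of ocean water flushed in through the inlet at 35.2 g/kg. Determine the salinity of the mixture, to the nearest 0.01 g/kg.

Salt balance:
salt = 1,412,000×26.1 + 3,140,000×21.8 + 4,719,000×1.9 + 1,200,000×35.2 = 36,853,200 + 68,452,000 + 8,966,100 + 42,240,000 = 156,511,300
volume = 1,412,000 + 3,140,000 + 4,719,000 + 1,200,000 = 10,471,000 m³
S = 156,511,300 / 10,471,000 = 14.9471 g/kg

14.95 g/kg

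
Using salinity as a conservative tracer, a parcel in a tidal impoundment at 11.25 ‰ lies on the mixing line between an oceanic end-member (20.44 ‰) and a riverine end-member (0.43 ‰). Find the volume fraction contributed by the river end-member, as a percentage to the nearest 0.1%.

45.9%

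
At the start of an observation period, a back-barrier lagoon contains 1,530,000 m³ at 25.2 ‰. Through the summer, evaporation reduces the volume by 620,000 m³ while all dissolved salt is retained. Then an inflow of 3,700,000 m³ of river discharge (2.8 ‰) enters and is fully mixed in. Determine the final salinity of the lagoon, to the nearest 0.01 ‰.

After evaporation: salt = 1,530,000×25.2 = 38,556,000; volume = 1,530,000 − 620,000 = 910,000 m³
After mixing: salt = 38,556,000 + 3,700,000×2.8 = 48,916,000; volume = 910,000 + 3,700,000 = 4,610,000 m³
S = 48,916,000 / 4,610,000 = 10.6108 ‰

10.61 ‰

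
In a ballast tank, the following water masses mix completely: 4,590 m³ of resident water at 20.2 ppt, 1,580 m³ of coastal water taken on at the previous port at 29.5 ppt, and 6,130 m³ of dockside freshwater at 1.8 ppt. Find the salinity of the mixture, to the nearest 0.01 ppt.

Weighted by volume,
salt = 4,590×20.2 + 1,580×29.5 + 6,130×1.8 = 92,718 + 46,610 + 11,034 = 150,362
volume = 4,590 + 1,580 + 6,130 = 12,300 m³
S = 150,362 / 12,300 = 12.2246 ppt

12.22 ppt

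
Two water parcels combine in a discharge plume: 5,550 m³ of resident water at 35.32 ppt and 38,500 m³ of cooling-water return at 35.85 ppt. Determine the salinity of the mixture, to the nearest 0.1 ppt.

Weighted by volume,
salt = 5,550×35.32 + 38,500×35.85 = 196,026 + 1,380,225 = 1,576,251
volume = 5,550 + 38,500 = 44,050 m³
S = 1,576,251 / 44,050 = 35.783 ppt

35.8 ppt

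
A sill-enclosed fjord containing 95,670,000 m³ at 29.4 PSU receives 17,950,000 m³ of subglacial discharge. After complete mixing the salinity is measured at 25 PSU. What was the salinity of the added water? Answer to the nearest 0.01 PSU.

Salt balance: 95,670,000×29.4 + 17,950,000×S = 113,620,000×25
2,812,698,000 + 17,950,000·S = 2,840,500,000
S = (2,840,500,000 − 2,812,698,000) / 17,950,000 = 1.5489 PSU

1.55 PSU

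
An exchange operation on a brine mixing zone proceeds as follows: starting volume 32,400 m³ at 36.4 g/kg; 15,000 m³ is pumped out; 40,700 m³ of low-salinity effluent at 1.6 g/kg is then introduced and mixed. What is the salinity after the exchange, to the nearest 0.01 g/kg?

12.02 g/kg

Remaining after removal: 17,400 m³ at 36.4 g/kg (salt = 633,360)
After addition: salt = 633,360 + 40,700×1.6 = 698,480; volume = 58,100 m³
S = 698,480 / 58,100 = 12.022 g/kg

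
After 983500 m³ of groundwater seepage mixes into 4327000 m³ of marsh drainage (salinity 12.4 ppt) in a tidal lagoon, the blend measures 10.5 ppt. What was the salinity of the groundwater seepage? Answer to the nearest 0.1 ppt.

Salt balance: 4,327,000×12.4 + 983,500×S = 5,310,500×10.5
53,654,800 + 983,500·S = 55,760,250
S = (55,760,250 − 53,654,800) / 983,500 = 2.1408 ppt

2.1 ppt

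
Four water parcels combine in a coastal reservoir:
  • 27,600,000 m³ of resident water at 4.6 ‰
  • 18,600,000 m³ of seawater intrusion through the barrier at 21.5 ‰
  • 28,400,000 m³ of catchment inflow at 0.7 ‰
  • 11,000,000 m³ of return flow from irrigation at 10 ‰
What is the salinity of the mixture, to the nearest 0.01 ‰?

7.67 ‰

Conserving salt mass:
salt = 27,600,000×4.6 + 18,600,000×21.5 + 28,400,000×0.7 + 11,000,000×10 = 126,960,000 + 399,900,000 + 19,880,000 + 110,000,000 = 656,740,000
volume = 27,600,000 + 18,600,000 + 28,400,000 + 11,000,000 = 85,600,000 m³
S = 656,740,000 / 85,600,000 = 7.6722 ‰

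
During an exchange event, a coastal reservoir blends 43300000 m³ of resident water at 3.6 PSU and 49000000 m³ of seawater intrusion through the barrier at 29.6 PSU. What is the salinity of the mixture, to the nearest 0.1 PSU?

Conserving salt mass:
salt = 43,300,000×3.6 + 49,000,000×29.6 = 155,880,000 + 1,450,400,000 = 1,606,280,000
volume = 43,300,000 + 49,000,000 = 92,300,000 m³
S = 1,606,280,000 / 92,300,000 = 17.403 PSU

17.4 PSU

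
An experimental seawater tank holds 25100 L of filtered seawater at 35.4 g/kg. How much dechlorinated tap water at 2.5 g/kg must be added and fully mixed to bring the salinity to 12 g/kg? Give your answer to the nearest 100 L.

Salt balance: 25,100×35.4 + V×2.5 = (25,100+V)×12
888,540 + 2.5V = 301,200 + 12V
587,340 = 9.5V
V = 61,825.26 L

61800 L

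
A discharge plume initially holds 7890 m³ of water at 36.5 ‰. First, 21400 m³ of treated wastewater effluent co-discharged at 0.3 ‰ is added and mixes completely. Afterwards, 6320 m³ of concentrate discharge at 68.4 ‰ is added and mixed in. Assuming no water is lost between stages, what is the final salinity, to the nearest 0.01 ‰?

20.41 ‰

By conservation of dissolved salt,
Initial salt = 7,890×36.5 = 287,985
After stage 1: salt = 287,985 + 21,400×0.3 = 294,405; volume = 29,290 m³; S = 10.051 ‰
After stage 2: salt = 294,405 + 6,320×68.4 = 726,693; volume = 35,610 m³
S = 726,693 / 35,610 = 20.407 ‰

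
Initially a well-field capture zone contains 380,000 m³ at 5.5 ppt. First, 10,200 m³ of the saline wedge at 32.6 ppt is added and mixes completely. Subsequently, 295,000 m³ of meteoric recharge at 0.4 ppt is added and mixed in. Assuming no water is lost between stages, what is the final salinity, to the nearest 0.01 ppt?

3.71 ppt

By conservation of dissolved salt,
Initial salt = 380,000×5.5 = 2,090,000
After stage 1: salt = 2,090,000 + 10,200×32.6 = 2,422,520; volume = 390,200 m³; S = 6.208 ppt
After stage 2: salt = 2,422,520 + 295,000×0.4 = 2,540,520; volume = 685,200 m³
S = 2,540,520 / 685,200 = 3.7077 ppt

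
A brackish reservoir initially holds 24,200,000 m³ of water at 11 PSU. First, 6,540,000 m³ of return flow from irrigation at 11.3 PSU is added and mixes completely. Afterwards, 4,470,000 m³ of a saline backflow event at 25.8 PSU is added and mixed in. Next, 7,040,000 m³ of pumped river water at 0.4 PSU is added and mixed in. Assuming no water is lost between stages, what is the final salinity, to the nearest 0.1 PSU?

Conserving salt mass:
Initial salt = 24,200,000×11 = 266,200,000
After stage 1: salt = 266,200,000 + 6,540,000×11.3 = 340,102,000; volume = 30,740,000 m³; S = 11.064 PSU
After stage 2: salt = 340,102,000 + 4,470,000×25.8 = 455,428,000; volume = 35,210,000 m³; S = 12.935 PSU
After stage 3: salt = 455,428,000 + 7,040,000×0.4 = 458,244,000; volume = 42,250,000 m³
S = 458,244,000 / 42,250,000 = 10.846 PSU

10.8 PSU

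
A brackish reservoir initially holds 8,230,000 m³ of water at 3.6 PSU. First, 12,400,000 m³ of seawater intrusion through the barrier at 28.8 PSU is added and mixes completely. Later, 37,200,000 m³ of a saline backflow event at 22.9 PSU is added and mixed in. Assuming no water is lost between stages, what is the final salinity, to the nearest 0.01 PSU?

Weighted by volume,
Initial salt = 8,230,000×3.6 = 29,628,000
After stage 1: salt = 29,628,000 + 12,400,000×28.8 = 386,748,000; volume = 20,630,000 m³; S = 18.747 PSU
After stage 2: salt = 386,748,000 + 37,200,000×22.9 = 1,238,628,000; volume = 57,830,000 m³
S = 1,238,628,000 / 57,830,000 = 21.4184 PSU

21.42 PSU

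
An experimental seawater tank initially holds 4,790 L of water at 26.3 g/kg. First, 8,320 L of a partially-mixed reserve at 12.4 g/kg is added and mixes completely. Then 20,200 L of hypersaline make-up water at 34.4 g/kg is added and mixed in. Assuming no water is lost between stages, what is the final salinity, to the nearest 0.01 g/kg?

27.74 g/kg

Mass of salt is conserved:
Initial salt = 4,790×26.3 = 125,977
After stage 1: salt = 125,977 + 8,320×12.4 = 229,145; volume = 13,110 L; S = 17.479 g/kg
After stage 2: salt = 229,145 + 20,200×34.4 = 924,025; volume = 33,310 L
S = 924,025 / 33,310 = 27.7402 g/kg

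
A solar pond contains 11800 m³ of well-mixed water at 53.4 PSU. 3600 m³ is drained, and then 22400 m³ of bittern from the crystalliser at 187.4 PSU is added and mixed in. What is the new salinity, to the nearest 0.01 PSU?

151.49 PSU

Remaining after removal: 8,200 m³ at 53.4 PSU (salt = 437,880)
After addition: salt = 437,880 + 22,400×187.4 = 4,635,640; volume = 30,600 m³
S = 4,635,640 / 30,600 = 151.4915 PSU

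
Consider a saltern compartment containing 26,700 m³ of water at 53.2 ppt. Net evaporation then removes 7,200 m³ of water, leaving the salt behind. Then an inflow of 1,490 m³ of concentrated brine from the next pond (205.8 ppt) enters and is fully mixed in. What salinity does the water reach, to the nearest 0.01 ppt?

82.28 ppt

After evaporation: salt = 26,700×53.2 = 1,420,440; volume = 26,700 − 7,200 = 19,500 m³
After mixing: salt = 1,420,440 + 1,490×205.8 = 1,727,082; volume = 19,500 + 1,490 = 20,990 m³
S = 1,727,082 / 20,990 = 82.2812 ppt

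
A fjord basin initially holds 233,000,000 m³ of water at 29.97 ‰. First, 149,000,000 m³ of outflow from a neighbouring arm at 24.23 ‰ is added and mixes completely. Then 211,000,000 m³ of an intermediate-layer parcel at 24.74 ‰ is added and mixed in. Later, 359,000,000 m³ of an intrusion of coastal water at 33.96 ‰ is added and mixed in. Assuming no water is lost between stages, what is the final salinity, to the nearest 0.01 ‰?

29.42 ‰

Mass of salt is conserved:
Initial salt = 233,000,000×29.97 = 6,983,010,000
After stage 1: salt = 6,983,010,000 + 149,000,000×24.23 = 10,593,280,000; volume = 382,000,000 m³; S = 27.731 ‰
After stage 2: salt = 10,593,280,000 + 211,000,000×24.74 = 15,813,420,000; volume = 593,000,000 m³; S = 26.667 ‰
After stage 3: salt = 15,813,420,000 + 359,000,000×33.96 = 28,005,060,000; volume = 952,000,000 m³
S = 28,005,060,000 / 952,000,000 = 29.4171 ‰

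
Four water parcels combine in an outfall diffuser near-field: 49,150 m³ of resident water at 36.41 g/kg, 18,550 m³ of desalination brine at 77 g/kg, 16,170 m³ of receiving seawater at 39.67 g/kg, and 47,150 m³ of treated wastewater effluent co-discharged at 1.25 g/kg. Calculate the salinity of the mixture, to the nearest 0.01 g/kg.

29.91 g/kg

Salt balance:
salt = 49,150×36.41 + 18,550×77 + 16,170×39.67 + 47,150×1.25 = 1,789,551.5 + 1,428,350 + 641,463.9 + 58,937.5 = 3,918,302.9
volume = 49,150 + 18,550 + 16,170 + 47,150 = 131,020 m³
S = 3,918,302.9 / 131,020 = 29.9061 g/kg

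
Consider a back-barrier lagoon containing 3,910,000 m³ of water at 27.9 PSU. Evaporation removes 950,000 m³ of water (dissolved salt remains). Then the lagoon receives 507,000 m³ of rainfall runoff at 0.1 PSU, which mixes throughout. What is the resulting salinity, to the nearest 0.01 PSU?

31.48 PSU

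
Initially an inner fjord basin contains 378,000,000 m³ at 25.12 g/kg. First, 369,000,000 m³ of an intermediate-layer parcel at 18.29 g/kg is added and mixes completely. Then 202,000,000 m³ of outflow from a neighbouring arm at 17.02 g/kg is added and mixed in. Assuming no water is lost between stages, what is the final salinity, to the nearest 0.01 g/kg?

20.74 g/kg

Weighted by volume,
Initial salt = 378,000,000×25.12 = 9,495,360,000
After stage 1: salt = 9,495,360,000 + 369,000,000×18.29 = 16,244,370,000; volume = 747,000,000 m³; S = 21.746 g/kg
After stage 2: salt = 16,244,370,000 + 202,000,000×17.02 = 19,682,410,000; volume = 949,000,000 m³
S = 19,682,410,000 / 949,000,000 = 20.7402 g/kg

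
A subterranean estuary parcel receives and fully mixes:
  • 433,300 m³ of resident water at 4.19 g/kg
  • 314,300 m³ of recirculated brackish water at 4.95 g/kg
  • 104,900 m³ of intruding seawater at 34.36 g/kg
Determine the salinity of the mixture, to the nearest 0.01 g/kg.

8.18 g/kg

By conservation of dissolved salt,
salt = 433,300×4.19 + 314,300×4.95 + 104,900×34.36 = 1,815,527 + 1,555,785 + 3,604,364 = 6,975,676
volume = 433,300 + 314,300 + 104,900 = 852,500 m³
S = 6,975,676 / 852,500 = 8.1826 g/kg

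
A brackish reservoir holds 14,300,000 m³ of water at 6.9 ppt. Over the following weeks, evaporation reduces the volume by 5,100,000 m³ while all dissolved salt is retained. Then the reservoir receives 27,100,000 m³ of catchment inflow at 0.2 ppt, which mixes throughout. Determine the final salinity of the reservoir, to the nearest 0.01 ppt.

2.87 ppt

After evaporation: salt = 14,300,000×6.9 = 98,670,000; volume = 14,300,000 − 5,100,000 = 9,200,000 m³
After mixing: salt = 98,670,000 + 27,100,000×0.2 = 104,090,000; volume = 9,200,000 + 27,100,000 = 36,300,000 m³
S = 104,090,000 / 36,300,000 = 2.8675 ppt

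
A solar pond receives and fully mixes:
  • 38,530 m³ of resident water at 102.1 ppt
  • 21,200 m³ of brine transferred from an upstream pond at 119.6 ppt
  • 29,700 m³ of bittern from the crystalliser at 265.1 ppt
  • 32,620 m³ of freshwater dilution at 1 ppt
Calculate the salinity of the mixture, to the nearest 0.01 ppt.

Mass of salt is conserved:
salt = 38,530×102.1 + 21,200×119.6 + 29,700×265.1 + 32,620×1 = 3,933,913 + 2,535,520 + 7,873,470 + 32,620 = 14,375,523
volume = 38,530 + 21,200 + 29,700 + 32,620 = 122,050 m³
S = 14,375,523 / 122,050 = 117.7839 ppt

117.78 ppt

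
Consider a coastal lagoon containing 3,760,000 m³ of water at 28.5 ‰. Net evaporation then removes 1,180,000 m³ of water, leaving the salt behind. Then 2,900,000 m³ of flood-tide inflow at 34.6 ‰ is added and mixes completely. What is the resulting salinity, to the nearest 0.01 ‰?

After evaporation: salt = 3,760,000×28.5 = 107,160,000; volume = 3,760,000 − 1,180,000 = 2,580,000 m³
After mixing: salt = 107,160,000 + 2,900,000×34.6 = 207,500,000; volume = 2,580,000 + 2,900,000 = 5,480,000 m³
S = 207,500,000 / 5,480,000 = 37.865 ‰

37.86 ‰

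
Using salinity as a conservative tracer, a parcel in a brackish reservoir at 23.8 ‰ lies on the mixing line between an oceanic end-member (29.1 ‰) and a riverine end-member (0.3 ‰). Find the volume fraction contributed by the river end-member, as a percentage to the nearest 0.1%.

Let f be the freshwater fraction. Salt balance per unit volume:
f×0.3 + (1−f)×29.1 = 23.8
f = (29.1 − 23.8) / (29.1 − 0.3) = 5.3/28.8 = 0.184

18.4%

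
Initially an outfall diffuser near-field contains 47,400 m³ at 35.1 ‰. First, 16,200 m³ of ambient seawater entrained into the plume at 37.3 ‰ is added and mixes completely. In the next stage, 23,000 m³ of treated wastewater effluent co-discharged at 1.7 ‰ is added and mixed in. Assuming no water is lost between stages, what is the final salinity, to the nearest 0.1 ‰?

26.6 ‰

Weighted by volume,
Initial salt = 47,400×35.1 = 1,663,740
After stage 1: salt = 1,663,740 + 16,200×37.3 = 2,268,000; volume = 63,600 m³; S = 35.66 ‰
After stage 2: salt = 2,268,000 + 23,000×1.7 = 2,307,100; volume = 86,600 m³
S = 2,307,100 / 86,600 = 26.6409 ‰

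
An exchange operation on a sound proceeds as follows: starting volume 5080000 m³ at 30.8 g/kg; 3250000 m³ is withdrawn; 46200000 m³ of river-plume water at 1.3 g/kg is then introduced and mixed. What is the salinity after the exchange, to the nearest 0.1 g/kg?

2.4 g/kg

Remaining after removal: 1,830,000 m³ at 30.8 g/kg (salt = 56,364,000)
After addition: salt = 56,364,000 + 46,200,000×1.3 = 116,424,000; volume = 48,030,000 m³
S = 116,424,000 / 48,030,000 = 2.424 g/kg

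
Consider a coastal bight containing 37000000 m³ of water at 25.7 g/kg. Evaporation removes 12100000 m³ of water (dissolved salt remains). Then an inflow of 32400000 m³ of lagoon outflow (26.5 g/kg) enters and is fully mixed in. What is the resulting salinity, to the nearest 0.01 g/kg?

31.58 g/kg

After evaporation: salt = 37,000,000×25.7 = 950,900,000; volume = 37,000,000 − 12,100,000 = 24,900,000 m³
After mixing: salt = 950,900,000 + 32,400,000×26.5 = 1,809,500,000; volume = 24,900,000 + 32,400,000 = 57,300,000 m³
S = 1,809,500,000 / 57,300,000 = 31.5794 g/kg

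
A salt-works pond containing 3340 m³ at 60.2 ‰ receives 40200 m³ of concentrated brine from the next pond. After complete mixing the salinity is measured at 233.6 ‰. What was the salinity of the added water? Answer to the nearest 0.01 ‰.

248.01 ‰

Salt balance: 3,340×60.2 + 40,200×S = 43,540×233.6
201,068 + 40,200·S = 10,170,944
S = (10,170,944 − 201,068) / 40,200 = 248.0069 ‰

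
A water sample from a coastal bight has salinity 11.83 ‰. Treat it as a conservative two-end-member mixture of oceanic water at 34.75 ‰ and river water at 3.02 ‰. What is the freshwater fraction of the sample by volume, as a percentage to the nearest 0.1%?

72.2%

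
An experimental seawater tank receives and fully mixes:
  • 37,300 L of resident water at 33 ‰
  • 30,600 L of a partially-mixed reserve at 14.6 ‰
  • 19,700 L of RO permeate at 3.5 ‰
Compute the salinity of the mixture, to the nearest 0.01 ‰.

Salt balance:
salt = 37,300×33 + 30,600×14.6 + 19,700×3.5 = 1,230,900 + 446,760 + 68,950 = 1,746,610
volume = 37,300 + 30,600 + 19,700 = 87,600 L
S = 1,746,610 / 87,600 = 19.9385 ‰

19.94 ‰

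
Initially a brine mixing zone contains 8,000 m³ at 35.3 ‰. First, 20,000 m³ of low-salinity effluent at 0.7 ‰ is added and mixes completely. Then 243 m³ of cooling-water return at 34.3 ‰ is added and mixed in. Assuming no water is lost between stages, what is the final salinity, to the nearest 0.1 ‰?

Total salt / total volume:
Initial salt = 8,000×35.3 = 282,400
After stage 1: salt = 282,400 + 20,000×0.7 = 296,400; volume = 28,000 m³; S = 10.586 ‰
After stage 2: salt = 296,400 + 243×34.3 = 304,734.9; volume = 28,243 m³
S = 304,734.9 / 28,243 = 10.7897 ‰

10.8 ‰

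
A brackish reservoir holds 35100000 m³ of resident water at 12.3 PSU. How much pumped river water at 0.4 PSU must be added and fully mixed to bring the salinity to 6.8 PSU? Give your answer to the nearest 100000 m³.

30200000 m³

Salt balance: 35,100,000×12.3 + V×0.4 = (35,100,000+V)×6.8
431,730,000 + 0.4V = 238,680,000 + 6.8V
193,050,000 = 6.4V
V = 30,164,062.5 m³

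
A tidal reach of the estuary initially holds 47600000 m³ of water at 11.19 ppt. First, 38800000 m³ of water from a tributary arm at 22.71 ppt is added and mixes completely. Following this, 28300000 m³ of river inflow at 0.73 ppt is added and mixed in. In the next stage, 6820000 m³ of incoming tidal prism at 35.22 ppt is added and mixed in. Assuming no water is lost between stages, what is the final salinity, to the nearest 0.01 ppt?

13.78 ppt

Conserving salt mass:
Initial salt = 47,600,000×11.19 = 532,644,000
After stage 1: salt = 532,644,000 + 38,800,000×22.71 = 1,413,792,000; volume = 86,400,000 m³; S = 16.363 ppt
After stage 2: salt = 1,413,792,000 + 28,300,000×0.73 = 1,434,451,000; volume = 114,700,000 m³; S = 12.506 ppt
After stage 3: salt = 1,434,451,000 + 6,820,000×35.22 = 1,674,651,400; volume = 121,520,000 m³
S = 1,674,651,400 / 121,520,000 = 13.7809 ppt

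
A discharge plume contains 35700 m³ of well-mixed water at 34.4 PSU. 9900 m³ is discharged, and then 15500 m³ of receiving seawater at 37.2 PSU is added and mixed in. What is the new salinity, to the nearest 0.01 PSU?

35.45 PSU

Remaining after removal: 25,800 m³ at 34.4 PSU (salt = 887,520)
After addition: salt = 887,520 + 15,500×37.2 = 1,464,120; volume = 41,300 m³
S = 1,464,120 / 41,300 = 35.4508 PSU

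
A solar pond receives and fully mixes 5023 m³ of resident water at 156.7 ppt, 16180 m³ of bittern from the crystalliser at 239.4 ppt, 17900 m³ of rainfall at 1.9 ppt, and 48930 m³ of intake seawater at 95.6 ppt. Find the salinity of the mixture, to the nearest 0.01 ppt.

106.46 ppt

Total salt / total volume:
salt = 5,023×156.7 + 16,180×239.4 + 17,900×1.9 + 48,930×95.6 = 787,104.1 + 3,873,492 + 34,010 + 4,677,708 = 9,372,314.1
volume = 5,023 + 16,180 + 17,900 + 48,930 = 88,033 m³
S = 9,372,314.1 / 88,033 = 106.4636 ppt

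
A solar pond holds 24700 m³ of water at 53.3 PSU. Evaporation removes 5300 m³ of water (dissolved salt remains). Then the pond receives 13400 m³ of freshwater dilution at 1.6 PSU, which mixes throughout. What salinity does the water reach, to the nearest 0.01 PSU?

40.79 PSU

After evaporation: salt = 24,700×53.3 = 1,316,510; volume = 24,700 − 5,300 = 19,400 m³
After mixing: salt = 1,316,510 + 13,400×1.6 = 1,337,950; volume = 19,400 + 13,400 = 32,800 m³
S = 1,337,950 / 32,800 = 40.7912 PSU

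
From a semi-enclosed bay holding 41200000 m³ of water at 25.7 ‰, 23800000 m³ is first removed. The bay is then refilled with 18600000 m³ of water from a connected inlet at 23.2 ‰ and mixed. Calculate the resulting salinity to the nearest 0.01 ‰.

24.41 ‰

Remaining after removal: 17,400,000 m³ at 25.7 ‰ (salt = 447,180,000)
After addition: salt = 447,180,000 + 18,600,000×23.2 = 878,700,000; volume = 36,000,000 m³
S = 878,700,000 / 36,000,000 = 24.4083 ‰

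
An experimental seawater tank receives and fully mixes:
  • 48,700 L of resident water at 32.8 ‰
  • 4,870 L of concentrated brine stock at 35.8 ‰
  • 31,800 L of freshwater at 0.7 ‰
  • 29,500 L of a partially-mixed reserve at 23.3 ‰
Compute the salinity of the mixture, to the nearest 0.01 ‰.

21.60 ‰

Conserving salt mass:
salt = 48,700×32.8 + 4,870×35.8 + 31,800×0.7 + 29,500×23.3 = 1,597,360 + 174,346 + 22,260 + 687,350 = 2,481,316
volume = 48,700 + 4,870 + 31,800 + 29,500 = 114,870 L
S = 2,481,316 / 114,870 = 21.6011 ‰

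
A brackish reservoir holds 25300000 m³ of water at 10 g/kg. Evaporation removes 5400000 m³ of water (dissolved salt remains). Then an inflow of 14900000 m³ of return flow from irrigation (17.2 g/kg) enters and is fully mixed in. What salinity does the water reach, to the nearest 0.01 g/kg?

After evaporation: salt = 25,300,000×10 = 253,000,000; volume = 25,300,000 − 5,400,000 = 19,900,000 m³
After mixing: salt = 253,000,000 + 14,900,000×17.2 = 509,280,000; volume = 19,900,000 + 14,900,000 = 34,800,000 m³
S = 509,280,000 / 34,800,000 = 14.6345 g/kg

14.63 g/kg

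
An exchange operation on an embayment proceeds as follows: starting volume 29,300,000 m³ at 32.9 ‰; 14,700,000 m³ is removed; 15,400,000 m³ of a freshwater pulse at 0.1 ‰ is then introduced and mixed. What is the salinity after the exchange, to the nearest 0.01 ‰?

16.06 ‰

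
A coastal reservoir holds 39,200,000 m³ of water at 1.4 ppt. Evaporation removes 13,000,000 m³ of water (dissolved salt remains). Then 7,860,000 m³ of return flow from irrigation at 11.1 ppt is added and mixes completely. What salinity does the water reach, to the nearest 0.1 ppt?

4.2 ppt

After evaporation: salt = 39,200,000×1.4 = 54,880,000; volume = 39,200,000 − 13,000,000 = 26,200,000 m³
After mixing: salt = 54,880,000 + 7,860,000×11.1 = 142,126,000; volume = 26,200,000 + 7,860,000 = 34,060,000 m³
S = 142,126,000 / 34,060,000 = 4.1728 ppt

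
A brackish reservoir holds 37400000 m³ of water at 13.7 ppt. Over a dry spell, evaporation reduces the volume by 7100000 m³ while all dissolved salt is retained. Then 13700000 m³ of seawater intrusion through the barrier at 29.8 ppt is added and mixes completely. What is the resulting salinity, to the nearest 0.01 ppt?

20.92 ppt

After evaporation: salt = 37,400,000×13.7 = 512,380,000; volume = 37,400,000 − 7,100,000 = 30,300,000 m³
After mixing: salt = 512,380,000 + 13,700,000×29.8 = 920,640,000; volume = 30,300,000 + 13,700,000 = 44,000,000 m³
S = 920,640,000 / 44,000,000 = 20.9236 ppt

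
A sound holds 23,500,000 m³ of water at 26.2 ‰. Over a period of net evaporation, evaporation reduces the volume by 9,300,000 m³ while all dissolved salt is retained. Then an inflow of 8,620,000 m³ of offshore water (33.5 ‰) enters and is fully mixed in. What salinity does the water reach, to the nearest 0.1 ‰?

39.6 ‰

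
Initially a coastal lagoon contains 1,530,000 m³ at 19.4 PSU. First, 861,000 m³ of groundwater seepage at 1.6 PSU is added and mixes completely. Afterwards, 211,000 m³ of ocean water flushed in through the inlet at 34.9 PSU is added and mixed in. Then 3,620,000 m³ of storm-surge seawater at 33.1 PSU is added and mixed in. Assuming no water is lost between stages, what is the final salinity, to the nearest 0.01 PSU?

Conserving salt mass:
Initial salt = 1,530,000×19.4 = 29,682,000
After stage 1: salt = 29,682,000 + 861,000×1.6 = 31,059,600; volume = 2,391,000 m³; S = 12.99 PSU
After stage 2: salt = 31,059,600 + 211,000×34.9 = 38,423,500; volume = 2,602,000 m³; S = 14.767 PSU
After stage 3: salt = 38,423,500 + 3,620,000×33.1 = 158,245,500; volume = 6,222,000 m³
S = 158,245,500 / 6,222,000 = 25.4332 PSU

25.43 PSU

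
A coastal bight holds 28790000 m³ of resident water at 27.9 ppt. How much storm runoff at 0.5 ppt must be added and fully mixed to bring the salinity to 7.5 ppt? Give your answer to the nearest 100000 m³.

Salt balance: 28,790,000×27.9 + V×0.5 = (28,790,000+V)×7.5
803,241,000 + 0.5V = 215,925,000 + 7.5V
587,316,000 = 7V
V = 83,902,285.71 m³

83900000 m³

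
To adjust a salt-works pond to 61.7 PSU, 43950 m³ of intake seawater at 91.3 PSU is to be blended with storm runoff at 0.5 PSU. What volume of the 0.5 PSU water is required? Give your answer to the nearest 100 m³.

21300 m³

Salt balance: 43,950×91.3 + V×0.5 = (43,950+V)×61.7
4,012,635 + 0.5V = 2,711,715 + 61.7V
1,300,920 = 61.2V
V = 21,256.86 m³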